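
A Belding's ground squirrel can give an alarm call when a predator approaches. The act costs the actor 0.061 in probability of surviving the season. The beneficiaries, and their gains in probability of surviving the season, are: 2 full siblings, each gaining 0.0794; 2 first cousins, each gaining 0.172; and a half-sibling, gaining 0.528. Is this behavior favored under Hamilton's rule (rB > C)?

Yes

Hamilton's rule: the trait is favored when the sum of r·B over every recipient exceeds the actor's cost C.
r to a full sibling = 1/2 (full sibs share both parents — two paths of length 2: r = 2·(1/2)^2 = 1/2).
r to a first cousin = 0.125 (first cousins share one grandparent pair — two paths of length 4: r = 2·(1/2)^4 = 1/8).
r to a half-sibling = 0.25 (half-sibs share one parent — one path of length 2: r = (1/2)^2 = 1/4).
Summing one r·B term per recipient: 2·0.5·0.0794 + 2·0.125·0.172 + 1·0.25·0.528 = 0.2544.
0.2544 > 0.061: the indirect benefit exceeds the cost.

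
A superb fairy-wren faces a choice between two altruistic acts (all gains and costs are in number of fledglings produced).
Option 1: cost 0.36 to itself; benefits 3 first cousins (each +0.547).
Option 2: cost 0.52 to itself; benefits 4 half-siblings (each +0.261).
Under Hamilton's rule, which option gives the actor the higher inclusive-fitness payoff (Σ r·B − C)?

Option 1: r to a first cousin = 0.125.
Option 1: Σ r·B − C = (3·0.125·0.547) − 0.36 = -0.154875.
Option 2: r to a half-sibling = 0.25.
Option 2: Σ r·B − C = (4·0.25·0.261) − 0.52 = -0.259.
Option 1 has the higher net inclusive-fitness payoff.

Option 1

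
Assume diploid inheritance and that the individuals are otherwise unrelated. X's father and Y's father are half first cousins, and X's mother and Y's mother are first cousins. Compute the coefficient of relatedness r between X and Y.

Independent pedigree routes through distinct common ancestors add.
X and Y are related in two ways: half second cousins through their fathers (r = 1/64) and second cousins through their mothers (r = 1/32).
r = 1/64 + 1/32 = 3/64 = 0.046875.

0.046875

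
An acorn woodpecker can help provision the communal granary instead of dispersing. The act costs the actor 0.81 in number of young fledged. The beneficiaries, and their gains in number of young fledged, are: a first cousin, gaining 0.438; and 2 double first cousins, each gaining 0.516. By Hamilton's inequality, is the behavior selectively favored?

Hamilton's rule: the trait is favored when the sum of r·B over every recipient exceeds the actor's cost C.
r to a first cousin = 0.125 (first cousins share one grandparent pair — two paths of length 4: r = 2·(1/2)^4 = 1/8).
r to a double first cousin = 0.25 (double first cousins share both grandparent pairs — four paths of length 4: r = 4·(1/2)^4 = 1/4).
Summing one r·B term per recipient: 1·0.125·0.438 + 2·0.25·0.516 = 0.31275.
0.31275 < 0.81: the indirect benefit is less than the cost.

No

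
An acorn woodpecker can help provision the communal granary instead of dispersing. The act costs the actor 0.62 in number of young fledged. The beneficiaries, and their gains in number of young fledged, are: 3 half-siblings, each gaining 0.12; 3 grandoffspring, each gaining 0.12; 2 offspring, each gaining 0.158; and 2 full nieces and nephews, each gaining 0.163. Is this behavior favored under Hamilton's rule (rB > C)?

Hamilton's rule: the trait is favored when the sum of r·B over every recipient exceeds the actor's cost C.
r to a half-sibling = 1/4 (half-sibs share one parent — one path of length 2: r = (1/2)^2 = 1/4).
r to a grandoffspring = 1/4 (two parent–offspring links: r = (1/2)^2 = 1/4).
r to an offspring = 0.5 (one parent–offspring link: r = (1/2)^1 = 1/2).
r to a full niece or nephew = 1/4 (full aunt/uncle↔niece/nephew: two paths of length 3 through the shared grandparent pair: r = 2·(1/2)^3 = 1/4).
Summing one r·B term per recipient: 3·0.25·0.12 + 3·0.25·0.12 + 2·0.5·0.158 + 2·0.25·0.163 = 0.4195.
0.4195 < 0.62: the indirect benefit is less than the cost.

No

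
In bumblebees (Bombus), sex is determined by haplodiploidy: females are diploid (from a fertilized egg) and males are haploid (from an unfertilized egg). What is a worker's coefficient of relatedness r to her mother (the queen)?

One meiotic link between diploid queen and diploid daughter: r = 1/2.

0.5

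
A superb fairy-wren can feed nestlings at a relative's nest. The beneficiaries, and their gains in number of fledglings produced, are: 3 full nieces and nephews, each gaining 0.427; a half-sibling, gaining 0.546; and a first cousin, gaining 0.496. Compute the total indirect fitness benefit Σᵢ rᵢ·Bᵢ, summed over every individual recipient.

r to a full niece or nephew = 0.25 (full aunt/uncle↔niece/nephew: two paths of length 3 through the shared grandparent pair: r = 2·(1/2)^3 = 1/4).
r to a half-sibling = 0.25 (half-sibs share one parent — one path of length 2: r = (1/2)^2 = 1/4).
r to a first cousin = 1/8 (first cousins share one grandparent pair — two paths of length 4: r = 2·(1/2)^4 = 1/8).
Summing one r·B term per recipient: 3·0.25·0.427 + 1·0.25·0.546 + 1·0.125·0.496 = 0.51875.

0.51875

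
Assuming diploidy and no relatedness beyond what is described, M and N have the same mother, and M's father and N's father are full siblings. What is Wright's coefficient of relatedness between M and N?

0.375

Independent pedigree routes through distinct common ancestors add.
M and N are related in two ways: half-sibs through their shared mother (r = 1/4) and first cousins through their fathers (r = 1/8).
r = 1/4 + 1/8 = 0.375.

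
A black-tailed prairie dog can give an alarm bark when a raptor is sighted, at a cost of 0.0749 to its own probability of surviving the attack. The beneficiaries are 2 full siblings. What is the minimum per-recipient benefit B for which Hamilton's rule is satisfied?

r to a full sibling = 0.5 (full sibs share both parents — two paths of length 2: r = 2·(1/2)^2 = 1/2).
Hamilton's rule with n recipients of equal r: n·r·B > C, so B > C/(n·r) = 0.0749/(2·0.5) = 0.0749.

0.0749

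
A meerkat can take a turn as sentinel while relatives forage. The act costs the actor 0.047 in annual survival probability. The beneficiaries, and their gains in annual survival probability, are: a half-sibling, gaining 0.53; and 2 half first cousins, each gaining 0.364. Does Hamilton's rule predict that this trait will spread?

Hamilton's rule: the trait is favored when the sum of r·B over every recipient exceeds the actor's cost C.
r to a half-sibling = 0.25 (half-sibs share one parent — one path of length 2: r = (1/2)^2 = 1/4).
r to a half first cousin = 0.0625 (half first cousins share one grandparent — one path of length 4: r = (1/2)^4 = 1/16).
Summing one r·B term per recipient: 1·0.25·0.53 + 2·0.0625·0.364 = 0.178.
0.178 > 0.047: the indirect benefit exceeds the cost.

Yes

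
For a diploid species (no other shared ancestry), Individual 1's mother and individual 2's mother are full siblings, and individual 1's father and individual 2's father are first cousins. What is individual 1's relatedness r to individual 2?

0.15625

Independent pedigree routes through distinct common ancestors add.
Individual 1 and individual 2 are related in two ways: first cousins through their mothers (r = 1/8) and second cousins through their fathers (r = 1/32).
r = 1/8 + 1/32 = 0.15625.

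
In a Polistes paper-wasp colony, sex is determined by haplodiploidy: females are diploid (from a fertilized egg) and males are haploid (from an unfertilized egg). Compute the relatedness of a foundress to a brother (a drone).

0.25

Her haploid brother carries none of their father's genes and a random half of their mother's genome; that half matches the maternal half of her own genome with probability 1/2: r = 1/2 · 1/2 = 1/4.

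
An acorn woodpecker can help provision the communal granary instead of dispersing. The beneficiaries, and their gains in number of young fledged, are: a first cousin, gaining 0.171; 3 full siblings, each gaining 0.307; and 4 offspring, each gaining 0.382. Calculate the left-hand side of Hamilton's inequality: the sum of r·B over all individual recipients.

r to a first cousin = 0.125 (first cousins share one grandparent pair — two paths of length 4: r = 2·(1/2)^4 = 1/8).
r to a full sibling = 1/2 (full sibs share both parents — two paths of length 2: r = 2·(1/2)^2 = 1/2).
r to an offspring = 1/2 (one parent–offspring link: r = (1/2)^1 = 1/2).
Summing one r·B term per recipient: 1·0.125·0.171 + 3·0.5·0.307 + 4·0.5·0.382 = 1.245875.

1.245875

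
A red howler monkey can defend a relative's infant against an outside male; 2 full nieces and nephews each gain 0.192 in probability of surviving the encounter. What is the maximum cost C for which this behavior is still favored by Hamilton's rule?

0.096

r to a full niece or nephew = 0.25 (full aunt/uncle↔niece/nephew: two paths of length 3 through the shared grandparent pair: r = 2·(1/2)^3 = 1/4).
Hamilton's rule: n·r·B > C, so the trait is favored while C < n·r·B = 2·0.25·0.192 = 0.096.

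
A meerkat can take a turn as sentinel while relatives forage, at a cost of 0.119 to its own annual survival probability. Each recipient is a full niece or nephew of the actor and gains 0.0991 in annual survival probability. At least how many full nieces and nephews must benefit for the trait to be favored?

r to a full niece or nephew = 0.25 (full aunt/uncle↔niece/nephew: two paths of length 3 through the shared grandparent pair: r = 2·(1/2)^3 = 1/4).
Hamilton's rule: n·r·B > C  ⇒  n > C/(r·B) = 0.119/(0.25·0.0991) = 4.803.
The smallest integer exceeding 4.803 is 5.

5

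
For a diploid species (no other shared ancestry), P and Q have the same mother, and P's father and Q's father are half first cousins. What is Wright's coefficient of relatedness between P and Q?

Independent pedigree routes through distinct common ancestors add.
P and Q are related in two ways: half-sibs through their shared mother (r = 1/4) and half second cousins through their fathers (r = 1/64).
r = 1/4 + 1/64 = 0.265625.

0.265625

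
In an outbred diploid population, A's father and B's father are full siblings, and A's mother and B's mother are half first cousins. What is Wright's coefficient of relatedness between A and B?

With two independent routes of shared ancestry, r is the sum of the two contributions.
A and B are related in two ways: first cousins through their fathers (r = 1/8) and half second cousins through their mothers (r = 1/64).
r = 1/8 + 1/64 = 9/64 = 0.140625.

0.140625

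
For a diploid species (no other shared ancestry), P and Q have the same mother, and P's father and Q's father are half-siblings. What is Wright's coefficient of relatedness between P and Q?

0.3125

Independent pedigree routes through distinct common ancestors add.
P and Q are related in two ways: half-sibs through their shared mother (r = 1/4) and half first cousins through their fathers (r = 1/16).
r = 1/4 + 1/16 = 0.3125.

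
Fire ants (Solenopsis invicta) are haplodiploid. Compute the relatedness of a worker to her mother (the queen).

One meiotic link between diploid queen and diploid daughter: r = 1/2.

0.5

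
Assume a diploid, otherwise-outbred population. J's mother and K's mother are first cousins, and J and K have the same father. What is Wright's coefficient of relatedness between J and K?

Relatedness sums over independent paths through distinct common ancestors.
J and K are related in two ways: second cousins through their mothers (r = 1/32) and half-sibs through their shared father (r = 1/4).
r = 1/32 + 1/4 = 9/32 = 0.28125.

0.28125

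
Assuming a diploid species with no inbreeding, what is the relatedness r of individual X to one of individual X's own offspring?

Each parent–offspring link contributes a factor of 1/2, and independent paths through distinct common ancestors add.
One parent–offspring link: r = (1/2)^1 = 1/2.

0.5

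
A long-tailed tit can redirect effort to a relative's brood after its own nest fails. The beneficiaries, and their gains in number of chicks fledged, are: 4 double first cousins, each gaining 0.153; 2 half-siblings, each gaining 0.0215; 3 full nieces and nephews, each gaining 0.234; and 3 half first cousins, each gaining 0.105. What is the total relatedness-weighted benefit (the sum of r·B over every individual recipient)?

0.3589375

r to a double first cousin = 1/4 (double first cousins share both grandparent pairs — four paths of length 4: r = 4·(1/2)^4 = 1/4).
r to a half-sibling = 0.25 (half-sibs share one parent — one path of length 2: r = (1/2)^2 = 1/4).
r to a full niece or nephew = 1/4 (full aunt/uncle↔niece/nephew: two paths of length 3 through the shared grandparent pair: r = 2·(1/2)^3 = 1/4).
r to a half first cousin = 1/16 (half first cousins share one grandparent — one path of length 4: r = (1/2)^4 = 1/16).
Summing one r·B term per recipient: 4·0.25·0.153 + 2·0.25·0.0215 + 3·0.25·0.234 + 3·0.0625·0.105 = 0.3589375.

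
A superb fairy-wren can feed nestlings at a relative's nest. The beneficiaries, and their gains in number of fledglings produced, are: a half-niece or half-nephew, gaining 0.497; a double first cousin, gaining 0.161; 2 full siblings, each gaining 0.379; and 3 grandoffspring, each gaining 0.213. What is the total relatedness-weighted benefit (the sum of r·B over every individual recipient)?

r to a half-niece or half-nephew = 0.125 (half-aunt/uncle↔niece/nephew: one path of length 3: r = (1/2)^3 = 1/8).
r to a double first cousin = 0.25 (double first cousins share both grandparent pairs — four paths of length 4: r = 4·(1/2)^4 = 1/4).
r to a full sibling = 1/2 (full sibs share both parents — two paths of length 2: r = 2·(1/2)^2 = 1/2).
r to a grandoffspring = 0.25 (two parent–offspring links: r = (1/2)^2 = 1/4).
Summing one r·B term per recipient: 1·0.125·0.497 + 1·0.25·0.161 + 2·0.5·0.379 + 3·0.25·0.213 = 0.641125.

0.641125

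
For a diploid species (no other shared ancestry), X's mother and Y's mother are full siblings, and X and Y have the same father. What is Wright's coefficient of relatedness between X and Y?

Independent pedigree routes through distinct common ancestors add.
X and Y are related in two ways: first cousins through their mothers (r = 1/8) and half-sibs through their shared father (r = 1/4).
r = 1/8 + 1/4 = 3/8 = 0.375.

0.375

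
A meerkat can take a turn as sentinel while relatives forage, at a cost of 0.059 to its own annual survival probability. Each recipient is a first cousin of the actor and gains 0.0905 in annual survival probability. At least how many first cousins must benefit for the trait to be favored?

6

r to a first cousin = 0.125 (first cousins share one grandparent pair — two paths of length 4: r = 2·(1/2)^4 = 1/8).
Hamilton's rule: n·r·B > C  ⇒  n > C/(r·B) = 0.059/(0.125·0.0905) = 5.215.
The smallest integer exceeding 5.215 is 6.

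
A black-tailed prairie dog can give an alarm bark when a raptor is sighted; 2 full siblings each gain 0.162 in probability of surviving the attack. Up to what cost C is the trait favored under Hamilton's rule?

r to a full sibling = 0.5 (full sibs share both parents — two paths of length 2: r = 2·(1/2)^2 = 1/2).
Hamilton's rule: n·r·B > C, so the trait is favored while C < n·r·B = 2·0.5·0.162 = 0.162.

0.162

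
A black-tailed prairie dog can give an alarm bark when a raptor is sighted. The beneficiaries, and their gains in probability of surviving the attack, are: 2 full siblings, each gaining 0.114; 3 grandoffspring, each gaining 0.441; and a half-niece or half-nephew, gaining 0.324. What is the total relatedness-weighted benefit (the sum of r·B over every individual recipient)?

0.48525

r to a full sibling = 0.5 (full sibs share both parents — two paths of length 2: r = 2·(1/2)^2 = 1/2).
r to a grandoffspring = 1/4 (two parent–offspring links: r = (1/2)^2 = 1/4).
r to a half-niece or half-nephew = 1/8 (half-aunt/uncle↔niece/nephew: one path of length 3: r = (1/2)^3 = 1/8).
Summing one r·B term per recipient: 2·0.5·0.114 + 3·0.25·0.441 + 1·0.125·0.324 = 0.48525.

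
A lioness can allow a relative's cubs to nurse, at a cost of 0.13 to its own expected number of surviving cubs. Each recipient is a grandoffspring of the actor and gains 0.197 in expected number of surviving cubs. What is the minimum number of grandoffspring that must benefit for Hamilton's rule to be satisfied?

r to a grandoffspring = 0.25 (two parent–offspring links: r = (1/2)^2 = 1/4).
Hamilton's rule: n·r·B > C  ⇒  n > C/(r·B) = 0.13/(0.25·0.197) = 2.64.
The smallest integer exceeding 2.64 is 3.

3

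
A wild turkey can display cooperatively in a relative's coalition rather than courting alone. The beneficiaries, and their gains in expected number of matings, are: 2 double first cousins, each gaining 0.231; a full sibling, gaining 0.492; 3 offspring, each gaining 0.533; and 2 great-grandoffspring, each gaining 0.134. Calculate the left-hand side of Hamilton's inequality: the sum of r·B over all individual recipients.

1.1945

r to a double first cousin = 0.25 (double first cousins share both grandparent pairs — four paths of length 4: r = 4·(1/2)^4 = 1/4).
r to a full sibling = 1/2 (full sibs share both parents — two paths of length 2: r = 2·(1/2)^2 = 1/2).
r to an offspring = 1/2 (one parent–offspring link: r = (1/2)^1 = 1/2).
r to a great-grandoffspring = 1/8 (three parent–offspring links: r = (1/2)^3 = 1/8).
Summing one r·B term per recipient: 2·0.25·0.231 + 1·0.5·0.492 + 3·0.5·0.533 + 2·0.125·0.134 = 1.1945.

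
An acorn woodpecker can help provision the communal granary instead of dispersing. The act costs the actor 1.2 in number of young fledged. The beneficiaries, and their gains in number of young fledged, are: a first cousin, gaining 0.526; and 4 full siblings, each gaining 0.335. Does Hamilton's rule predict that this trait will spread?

Hamilton's rule: the trait is favored when the sum of r·B over every recipient exceeds the actor's cost C.
r to a first cousin = 0.125 (first cousins share one grandparent pair — two paths of length 4: r = 2·(1/2)^4 = 1/8).
r to a full sibling = 1/2 (full sibs share both parents — two paths of length 2: r = 2·(1/2)^2 = 1/2).
Summing one r·B term per recipient: 1·0.125·0.526 + 4·0.5·0.335 = 0.73575.
0.73575 < 1.2: the indirect benefit is less than the cost.

No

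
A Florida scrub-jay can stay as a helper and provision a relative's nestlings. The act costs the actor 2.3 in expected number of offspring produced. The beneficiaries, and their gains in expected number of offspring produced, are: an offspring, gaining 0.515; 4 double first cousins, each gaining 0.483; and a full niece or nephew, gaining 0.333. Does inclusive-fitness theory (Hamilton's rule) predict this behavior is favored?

No

Hamilton's rule: the trait is favored when the sum of r·B over every recipient exceeds the actor's cost C.
r to an offspring = 1/2 (one parent–offspring link: r = (1/2)^1 = 1/2).
r to a double first cousin = 1/4 (double first cousins share both grandparent pairs — four paths of length 4: r = 4·(1/2)^4 = 1/4).
r to a full niece or nephew = 0.25 (full aunt/uncle↔niece/nephew: two paths of length 3 through the shared grandparent pair: r = 2·(1/2)^3 = 1/4).
Summing one r·B term per recipient: 1·0.5·0.515 + 4·0.25·0.483 + 1·0.25·0.333 = 0.82375.
0.82375 < 2.3: the indirect benefit is less than the cost.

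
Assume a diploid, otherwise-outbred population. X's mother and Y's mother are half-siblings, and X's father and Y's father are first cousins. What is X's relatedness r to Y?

Relatedness sums over independent paths through distinct common ancestors.
X and Y are related in two ways: half first cousins through their mothers (r = 1/16) and second cousins through their fathers (r = 1/32).
r = 1/16 + 1/32 = 3/32 = 0.09375.

0.09375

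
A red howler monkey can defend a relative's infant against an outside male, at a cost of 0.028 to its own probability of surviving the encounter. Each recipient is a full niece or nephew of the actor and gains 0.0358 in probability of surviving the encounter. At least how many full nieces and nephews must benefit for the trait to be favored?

r to a full niece or nephew = 1/4 (full aunt/uncle↔niece/nephew: two paths of length 3 through the shared grandparent pair: r = 2·(1/2)^3 = 1/4).
Hamilton's rule: n·r·B > C  ⇒  n > C/(r·B) = 0.028/(0.25·0.0358) = 3.128.
The smallest integer exceeding 3.128 is 4.

4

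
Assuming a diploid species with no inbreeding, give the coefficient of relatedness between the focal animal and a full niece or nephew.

Full aunt/uncle↔niece/nephew: two paths of length 3 through the shared grandparent pair: r = 2·(1/2)^3 = 1/4.

0.25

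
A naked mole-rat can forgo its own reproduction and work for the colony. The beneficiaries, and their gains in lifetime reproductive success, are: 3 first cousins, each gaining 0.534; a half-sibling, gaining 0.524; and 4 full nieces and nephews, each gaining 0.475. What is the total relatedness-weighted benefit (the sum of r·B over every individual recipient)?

r to a first cousin = 0.125 (first cousins share one grandparent pair — two paths of length 4: r = 2·(1/2)^4 = 1/8).
r to a half-sibling = 0.25 (half-sibs share one parent — one path of length 2: r = (1/2)^2 = 1/4).
r to a full niece or nephew = 1/4 (full aunt/uncle↔niece/nephew: two paths of length 3 through the shared grandparent pair: r = 2·(1/2)^3 = 1/4).
Summing one r·B term per recipient: 3·0.125·0.534 + 1·0.25·0.524 + 4·0.25·0.475 = 0.80625.

0.80625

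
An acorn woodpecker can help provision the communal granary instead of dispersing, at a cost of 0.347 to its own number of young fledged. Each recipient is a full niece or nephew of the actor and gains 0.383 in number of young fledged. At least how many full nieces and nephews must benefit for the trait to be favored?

r to a full niece or nephew = 1/4 (full aunt/uncle↔niece/nephew: two paths of length 3 through the shared grandparent pair: r = 2·(1/2)^3 = 1/4).
Hamilton's rule: n·r·B > C  ⇒  n > C/(r·B) = 0.347/(0.25·0.383) = 3.624.
The smallest integer exceeding 3.624 is 4.

4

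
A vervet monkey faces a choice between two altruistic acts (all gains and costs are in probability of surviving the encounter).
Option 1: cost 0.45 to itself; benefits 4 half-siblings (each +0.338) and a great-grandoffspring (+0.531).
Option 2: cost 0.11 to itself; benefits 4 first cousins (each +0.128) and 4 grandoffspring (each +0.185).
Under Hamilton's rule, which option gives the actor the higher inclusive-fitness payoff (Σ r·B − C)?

Option 1: r to a half-sibling = 0.25.
Option 1: r to a great-grandoffspring = 0.125.
Option 1: Σ r·B − C = (4·0.25·0.338 + 1·0.125·0.531) − 0.45 = -0.045625.
Option 2: r to a first cousin = 0.125.
Option 2: r to a grandoffspring = 0.25.
Option 2: Σ r·B − C = (4·0.125·0.128 + 4·0.25·0.185) − 0.11 = 0.139.
Option 2 has the higher net inclusive-fitness payoff.

Option 2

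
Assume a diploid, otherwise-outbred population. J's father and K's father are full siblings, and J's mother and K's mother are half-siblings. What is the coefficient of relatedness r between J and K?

With two independent routes of shared ancestry, r is the sum of the two contributions.
J and K are related in two ways: first cousins through their fathers (r = 1/8) and half first cousins through their mothers (r = 1/16).
r = 1/8 + 1/16 = 3/16 = 0.1875.

0.1875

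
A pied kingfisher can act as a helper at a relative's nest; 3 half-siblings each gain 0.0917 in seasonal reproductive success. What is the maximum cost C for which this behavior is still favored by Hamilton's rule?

r to a half-sibling = 0.25 (half-sibs share one parent — one path of length 2: r = (1/2)^2 = 1/4).
Hamilton's rule: n·r·B > C, so the trait is favored while C < n·r·B = 3·0.25·0.0917 = 0.068775.

0.068775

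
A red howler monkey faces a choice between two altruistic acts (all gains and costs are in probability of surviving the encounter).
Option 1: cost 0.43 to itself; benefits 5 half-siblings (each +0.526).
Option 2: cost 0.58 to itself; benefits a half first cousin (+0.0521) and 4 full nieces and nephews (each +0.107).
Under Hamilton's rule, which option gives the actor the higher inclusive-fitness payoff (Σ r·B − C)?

Option 1: r to a half-sibling = 0.25.
Option 1: Σ r·B − C = (5·0.25·0.526) − 0.43 = 0.2275.
Option 2: r to a half first cousin = 0.0625.
Option 2: r to a full niece or nephew = 0.25.
Option 2: Σ r·B − C = (1·0.0625·0.0521 + 4·0.25·0.107) − 0.58 = -0.46974375.
Option 1 has the higher net inclusive-fitness payoff.

Option 1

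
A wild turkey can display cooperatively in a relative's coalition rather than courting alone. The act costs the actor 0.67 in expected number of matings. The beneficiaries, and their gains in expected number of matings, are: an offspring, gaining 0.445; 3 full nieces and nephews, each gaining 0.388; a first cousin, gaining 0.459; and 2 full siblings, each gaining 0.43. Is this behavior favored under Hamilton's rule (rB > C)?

Yes

Hamilton's rule: the trait is favored when the sum of r·B over every recipient exceeds the actor's cost C.
r to an offspring = 0.5 (one parent–offspring link: r = (1/2)^1 = 1/2).
r to a full niece or nephew = 1/4 (full aunt/uncle↔niece/nephew: two paths of length 3 through the shared grandparent pair: r = 2·(1/2)^3 = 1/4).
r to a first cousin = 1/8 (first cousins share one grandparent pair — two paths of length 4: r = 2·(1/2)^4 = 1/8).
r to a full sibling = 0.5 (full sibs share both parents — two paths of length 2: r = 2·(1/2)^2 = 1/2).
Summing one r·B term per recipient: 1·0.5·0.445 + 3·0.25·0.388 + 1·0.125·0.459 + 2·0.5·0.43 = 1.000875.
1.000875 > 0.67: the indirect benefit exceeds the cost.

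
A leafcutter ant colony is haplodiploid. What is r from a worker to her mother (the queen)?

0.5

One meiotic link between diploid queen and diploid daughter: r = 1/2.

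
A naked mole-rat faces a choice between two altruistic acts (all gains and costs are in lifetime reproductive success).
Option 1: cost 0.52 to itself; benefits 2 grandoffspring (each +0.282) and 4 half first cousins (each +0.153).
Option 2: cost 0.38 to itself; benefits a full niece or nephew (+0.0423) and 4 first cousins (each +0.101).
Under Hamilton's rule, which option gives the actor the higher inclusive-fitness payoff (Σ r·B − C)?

Option 1: r to a grandoffspring = 0.25.
Option 1: r to a half first cousin = 0.0625.
Option 1: Σ r·B − C = (2·0.25·0.282 + 4·0.0625·0.153) − 0.52 = -0.34075.
Option 2: r to a full niece or nephew = 0.25.
Option 2: r to a first cousin = 0.125.
Option 2: Σ r·B − C = (1·0.25·0.0423 + 4·0.125·0.101) − 0.38 = -0.318925.
Option 2 has the higher net inclusive-fitness payoff.

Option 2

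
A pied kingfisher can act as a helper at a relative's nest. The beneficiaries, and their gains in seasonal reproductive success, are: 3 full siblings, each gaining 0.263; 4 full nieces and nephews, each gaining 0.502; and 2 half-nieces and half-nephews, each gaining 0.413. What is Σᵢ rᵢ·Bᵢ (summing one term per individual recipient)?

0.99975

r to a full sibling = 0.5 (full sibs share both parents — two paths of length 2: r = 2·(1/2)^2 = 1/2).
r to a full niece or nephew = 0.25 (full aunt/uncle↔niece/nephew: two paths of length 3 through the shared grandparent pair: r = 2·(1/2)^3 = 1/4).
r to a half-niece or half-nephew = 0.125 (half-aunt/uncle↔niece/nephew: one path of length 3: r = (1/2)^3 = 1/8).
Summing one r·B term per recipient: 3·0.5·0.263 + 4·0.25·0.502 + 2·0.125·0.413 = 0.99975.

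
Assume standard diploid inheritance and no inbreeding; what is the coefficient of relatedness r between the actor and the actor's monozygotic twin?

1

Each parent–offspring link contributes a factor of 1/2, and independent paths through distinct common ancestors add.
Monozygotic twins share every allele identical by descent: r = 1.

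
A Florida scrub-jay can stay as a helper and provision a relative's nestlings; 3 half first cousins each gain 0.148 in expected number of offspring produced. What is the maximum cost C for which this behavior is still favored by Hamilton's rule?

0.02775

r to a half first cousin = 1/16 (half first cousins share one grandparent — one path of length 4: r = (1/2)^4 = 1/16).
Hamilton's rule: n·r·B > C, so the trait is favored while C < n·r·B = 3·0.0625·0.148 = 0.02775.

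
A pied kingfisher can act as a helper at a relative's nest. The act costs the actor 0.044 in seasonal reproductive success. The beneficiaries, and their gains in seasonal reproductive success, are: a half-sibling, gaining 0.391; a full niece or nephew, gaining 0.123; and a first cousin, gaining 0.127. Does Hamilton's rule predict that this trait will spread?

Hamilton's rule: the trait is favored when the sum of r·B over every recipient exceeds the actor's cost C.
r to a half-sibling = 1/4 (half-sibs share one parent — one path of length 2: r = (1/2)^2 = 1/4).
r to a full niece or nephew = 0.25 (full aunt/uncle↔niece/nephew: two paths of length 3 through the shared grandparent pair: r = 2·(1/2)^3 = 1/4).
r to a first cousin = 0.125 (first cousins share one grandparent pair — two paths of length 4: r = 2·(1/2)^4 = 1/8).
Summing one r·B term per recipient: 1·0.25·0.391 + 1·0.25·0.123 + 1·0.125·0.127 = 0.144375.
0.144375 > 0.044: the indirect benefit exceeds the cost.

Yes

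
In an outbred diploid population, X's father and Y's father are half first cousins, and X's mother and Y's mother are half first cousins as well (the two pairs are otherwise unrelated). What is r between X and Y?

Independent pedigree routes through distinct common ancestors add.
X and Y are related in two ways: half second cousins through their fathers (r = 1/64) and half second cousins through their mothers (r = 1/64).
r = 1/64 + 1/64 = 1/32 = 0.03125.

0.03125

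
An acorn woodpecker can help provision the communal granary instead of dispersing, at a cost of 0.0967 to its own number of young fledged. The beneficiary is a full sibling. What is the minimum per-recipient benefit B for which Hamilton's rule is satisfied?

r to a full sibling = 0.5 (full sibs share both parents — two paths of length 2: r = 2·(1/2)^2 = 1/2).
Hamilton's rule with n recipients of equal r: n·r·B > C, so B > C/(n·r) = 0.0967/(1·0.5) = 0.1934.

0.1934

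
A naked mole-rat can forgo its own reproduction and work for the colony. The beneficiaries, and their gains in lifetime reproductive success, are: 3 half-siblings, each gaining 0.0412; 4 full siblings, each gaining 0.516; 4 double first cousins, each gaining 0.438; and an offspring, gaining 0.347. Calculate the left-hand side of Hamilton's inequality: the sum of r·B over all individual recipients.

r to a half-sibling = 0.25 (half-sibs share one parent — one path of length 2: r = (1/2)^2 = 1/4).
r to a full sibling = 1/2 (full sibs share both parents — two paths of length 2: r = 2·(1/2)^2 = 1/2).
r to a double first cousin = 0.25 (double first cousins share both grandparent pairs — four paths of length 4: r = 4·(1/2)^4 = 1/4).
r to an offspring = 1/2 (one parent–offspring link: r = (1/2)^1 = 1/2).
Summing one r·B term per recipient: 3·0.25·0.0412 + 4·0.5·0.516 + 4·0.25·0.438 + 1·0.5·0.347 = 1.6744.

1.6744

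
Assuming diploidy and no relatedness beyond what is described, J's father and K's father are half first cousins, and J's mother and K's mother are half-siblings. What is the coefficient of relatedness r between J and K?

0.078125

With two independent routes of shared ancestry, r is the sum of the two contributions.
J and K are related in two ways: half second cousins through their fathers (r = 1/64) and half first cousins through their mothers (r = 1/16).
r = 1/64 + 1/16 = 0.078125.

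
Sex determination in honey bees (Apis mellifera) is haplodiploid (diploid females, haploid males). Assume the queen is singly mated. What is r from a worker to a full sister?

Haplodiploid full sisters inherit their father's entire haploid genome identically (contributing 1/2) and on average half of their mother's contribution (1/2 · 1/2 = 1/4); r = 1/2 + 1/4 = 3/4.

0.75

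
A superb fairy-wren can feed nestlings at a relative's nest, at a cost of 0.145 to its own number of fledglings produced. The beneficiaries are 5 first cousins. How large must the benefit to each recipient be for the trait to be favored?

r to a first cousin = 1/8 (first cousins share one grandparent pair — two paths of length 4: r = 2·(1/2)^4 = 1/8).
Hamilton's rule with n recipients of equal r: n·r·B > C, so B > C/(n·r) = 0.145/(5·0.125) = 0.232.

0.232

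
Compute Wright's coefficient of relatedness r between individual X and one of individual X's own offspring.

Each parent–offspring link contributes a factor of 1/2, and independent paths through distinct common ancestors add.
One parent–offspring link: r = (1/2)^1 = 1/2.

0.5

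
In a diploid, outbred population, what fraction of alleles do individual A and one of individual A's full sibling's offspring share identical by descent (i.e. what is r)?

Each parent–offspring link contributes a factor of 1/2, and independent paths through distinct common ancestors add.
Full aunt/uncle↔niece/nephew: two paths of length 3 through the shared grandparent pair: r = 2·(1/2)^3 = 1/4.

0.25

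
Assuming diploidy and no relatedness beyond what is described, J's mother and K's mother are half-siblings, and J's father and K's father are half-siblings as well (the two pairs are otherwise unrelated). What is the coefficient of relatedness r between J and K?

Independent pedigree routes through distinct common ancestors add.
J and K are related in two ways: half first cousins through their mothers (r = 1/16) and half first cousins through their fathers (r = 1/16).
r = 1/16 + 1/16 = 1/8 = 0.125.

0.125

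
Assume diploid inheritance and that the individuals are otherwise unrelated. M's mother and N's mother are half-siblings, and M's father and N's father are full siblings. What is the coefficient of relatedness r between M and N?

0.1875

With two independent routes of shared ancestry, r is the sum of the two contributions.
M and N are related in two ways: half first cousins through their mothers (r = 1/16) and first cousins through their fathers (r = 1/8).
r = 1/16 + 1/8 = 0.1875.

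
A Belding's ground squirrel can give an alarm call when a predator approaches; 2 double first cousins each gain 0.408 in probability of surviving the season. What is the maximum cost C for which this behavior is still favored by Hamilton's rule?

r to a double first cousin = 0.25 (double first cousins share both grandparent pairs — four paths of length 4: r = 4·(1/2)^4 = 1/4).
Hamilton's rule: n·r·B > C, so the trait is favored while C < n·r·B = 2·0.25·0.408 = 0.204.

0.204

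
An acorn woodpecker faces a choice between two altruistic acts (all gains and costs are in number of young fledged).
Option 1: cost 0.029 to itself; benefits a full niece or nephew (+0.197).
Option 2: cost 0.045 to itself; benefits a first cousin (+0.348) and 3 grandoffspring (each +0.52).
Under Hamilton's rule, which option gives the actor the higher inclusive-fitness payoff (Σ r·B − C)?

Option 1: r to a full niece or nephew = 0.25.
Option 1: Σ r·B − C = (1·0.25·0.197) − 0.029 = 0.02025.
Option 2: r to a first cousin = 0.125.
Option 2: r to a grandoffspring = 0.25.
Option 2: Σ r·B − C = (1·0.125·0.348 + 3·0.25·0.52) − 0.045 = 0.3885.
Option 2 has the higher net inclusive-fitness payoff.

Option 2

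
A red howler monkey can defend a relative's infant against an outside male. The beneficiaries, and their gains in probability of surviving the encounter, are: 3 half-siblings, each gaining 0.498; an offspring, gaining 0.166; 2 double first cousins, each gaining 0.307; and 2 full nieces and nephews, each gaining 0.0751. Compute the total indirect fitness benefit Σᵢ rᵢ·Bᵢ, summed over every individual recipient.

0.64755

r to a half-sibling = 0.25 (half-sibs share one parent — one path of length 2: r = (1/2)^2 = 1/4).
r to an offspring = 0.5 (one parent–offspring link: r = (1/2)^1 = 1/2).
r to a double first cousin = 0.25 (double first cousins share both grandparent pairs — four paths of length 4: r = 4·(1/2)^4 = 1/4).
r to a full niece or nephew = 1/4 (full aunt/uncle↔niece/nephew: two paths of length 3 through the shared grandparent pair: r = 2·(1/2)^3 = 1/4).
Summing one r·B term per recipient: 3·0.25·0.498 + 1·0.5·0.166 + 2·0.25·0.307 + 2·0.25·0.0751 = 0.64755.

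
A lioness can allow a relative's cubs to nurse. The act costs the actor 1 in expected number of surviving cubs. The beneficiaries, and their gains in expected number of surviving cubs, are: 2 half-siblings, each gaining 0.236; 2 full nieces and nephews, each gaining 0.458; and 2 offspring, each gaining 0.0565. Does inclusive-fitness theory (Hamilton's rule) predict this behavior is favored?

Hamilton's rule: the trait is favored when the sum of r·B over every recipient exceeds the actor's cost C.
r to a half-sibling = 0.25 (half-sibs share one parent — one path of length 2: r = (1/2)^2 = 1/4).
r to a full niece or nephew = 1/4 (full aunt/uncle↔niece/nephew: two paths of length 3 through the shared grandparent pair: r = 2·(1/2)^3 = 1/4).
r to an offspring = 0.5 (one parent–offspring link: r = (1/2)^1 = 1/2).
Summing one r·B term per recipient: 2·0.25·0.236 + 2·0.25·0.458 + 2·0.5·0.0565 = 0.4035.
0.4035 < 1: the indirect benefit is less than the cost.

No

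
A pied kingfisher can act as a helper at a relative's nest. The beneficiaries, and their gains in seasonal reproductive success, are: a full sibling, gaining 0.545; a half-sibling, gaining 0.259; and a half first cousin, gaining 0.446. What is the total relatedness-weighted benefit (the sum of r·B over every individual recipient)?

0.365125

r to a full sibling = 0.5 (full sibs share both parents — two paths of length 2: r = 2·(1/2)^2 = 1/2).
r to a half-sibling = 0.25 (half-sibs share one parent — one path of length 2: r = (1/2)^2 = 1/4).
r to a half first cousin = 0.0625 (half first cousins share one grandparent — one path of length 4: r = (1/2)^4 = 1/16).
Summing one r·B term per recipient: 1·0.5·0.545 + 1·0.25·0.259 + 1·0.0625·0.446 = 0.365125.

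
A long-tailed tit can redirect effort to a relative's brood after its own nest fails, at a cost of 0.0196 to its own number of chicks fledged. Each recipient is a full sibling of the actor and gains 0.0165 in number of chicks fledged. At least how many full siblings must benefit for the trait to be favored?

r to a full sibling = 0.5 (full sibs share both parents — two paths of length 2: r = 2·(1/2)^2 = 1/2).
Hamilton's rule: n·r·B > C  ⇒  n > C/(r·B) = 0.0196/(0.5·0.0165) = 2.376.
The smallest integer exceeding 2.376 is 3.

3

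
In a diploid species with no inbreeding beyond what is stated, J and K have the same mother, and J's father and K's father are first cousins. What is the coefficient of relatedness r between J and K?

With two independent routes of shared ancestry, r is the sum of the two contributions.
J and K are related in two ways: half-sibs through their shared mother (r = 1/4) and second cousins through their fathers (r = 1/32).
r = 1/4 + 1/32 = 0.28125.

0.28125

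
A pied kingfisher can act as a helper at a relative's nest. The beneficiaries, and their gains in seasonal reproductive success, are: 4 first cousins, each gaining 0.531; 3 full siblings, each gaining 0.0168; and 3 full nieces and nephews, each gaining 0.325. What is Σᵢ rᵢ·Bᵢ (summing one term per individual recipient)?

r to a first cousin = 1/8 (first cousins share one grandparent pair — two paths of length 4: r = 2·(1/2)^4 = 1/8).
r to a full sibling = 0.5 (full sibs share both parents — two paths of length 2: r = 2·(1/2)^2 = 1/2).
r to a full niece or nephew = 1/4 (full aunt/uncle↔niece/nephew: two paths of length 3 through the shared grandparent pair: r = 2·(1/2)^3 = 1/4).
Summing one r·B term per recipient: 4·0.125·0.531 + 3·0.5·0.0168 + 3·0.25·0.325 = 0.53445.

0.53445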